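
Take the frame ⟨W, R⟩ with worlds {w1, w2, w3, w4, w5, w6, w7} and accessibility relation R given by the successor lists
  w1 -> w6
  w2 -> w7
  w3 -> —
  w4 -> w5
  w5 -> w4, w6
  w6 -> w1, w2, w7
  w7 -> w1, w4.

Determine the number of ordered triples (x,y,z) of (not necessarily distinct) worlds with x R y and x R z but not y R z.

Enumerating: (w1,w6,w6), (w2,w7,w7), (w4,w5,w5), (w5,w4,w4), (w5,w4,w6), (w5,w6,w4), (w5,w6,w6), (w6,w1,w1), (w6,w1,w2), (w6,w1,w7), (w6,w2,w1), (w6,w2,w2), (w6,w7,w2), (w6,w7,w7), (w7,w1,w1), (w7,w1,w4), (w7,w4,w1), (w7,w4,w4).

18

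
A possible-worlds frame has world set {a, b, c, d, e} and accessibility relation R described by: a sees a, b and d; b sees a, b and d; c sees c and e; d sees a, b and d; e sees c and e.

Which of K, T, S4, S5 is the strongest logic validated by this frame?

S5

Reflexive (axiom T): yes — every world is R-related to itself.
Transitive (axiom 4): yes — every two-step R-path is closed by a direct edge.
Euclidean (axiom 5): yes — any two successors of a common world are R-related.
So F validates K, T, S4, S5. The strongest is S5.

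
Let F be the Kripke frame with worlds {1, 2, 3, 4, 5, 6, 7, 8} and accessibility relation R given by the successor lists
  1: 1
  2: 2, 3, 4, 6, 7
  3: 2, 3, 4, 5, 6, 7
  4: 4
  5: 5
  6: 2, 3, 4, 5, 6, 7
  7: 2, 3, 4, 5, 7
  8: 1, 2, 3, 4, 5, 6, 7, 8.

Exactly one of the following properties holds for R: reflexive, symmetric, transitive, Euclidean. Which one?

reflexive

Reflexive: yes — every world is R-related to itself.
Symmetric: no — 2 R 4 but not 4 R 2.
Transitive: no — 2 R 3 and 3 R 5, but not 2 R 5.
Euclidean: no — 2 R 4 and 2 R 3, but not 4 R 3.
Only reflexive holds.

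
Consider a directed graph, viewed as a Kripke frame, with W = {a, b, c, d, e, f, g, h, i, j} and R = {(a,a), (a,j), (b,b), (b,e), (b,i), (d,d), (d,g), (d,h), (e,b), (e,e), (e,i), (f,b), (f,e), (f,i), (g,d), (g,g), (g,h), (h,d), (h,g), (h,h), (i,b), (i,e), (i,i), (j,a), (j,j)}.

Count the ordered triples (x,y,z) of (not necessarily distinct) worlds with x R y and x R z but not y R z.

0

R is Euclidean; there are no such tuples.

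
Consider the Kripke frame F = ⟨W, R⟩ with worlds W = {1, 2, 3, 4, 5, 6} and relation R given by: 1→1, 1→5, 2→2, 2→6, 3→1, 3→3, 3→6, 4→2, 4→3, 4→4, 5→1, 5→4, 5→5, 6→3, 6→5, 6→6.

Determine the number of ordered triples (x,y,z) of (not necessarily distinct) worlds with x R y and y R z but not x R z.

13

Enumerating: (1,5,4), (2,6,3), (2,6,5), (3,1,5), (3,6,5), (4,2,6), (4,3,1), (4,3,6), (5,4,2), (5,4,3), (6,3,1), (6,5,1), (6,5,4).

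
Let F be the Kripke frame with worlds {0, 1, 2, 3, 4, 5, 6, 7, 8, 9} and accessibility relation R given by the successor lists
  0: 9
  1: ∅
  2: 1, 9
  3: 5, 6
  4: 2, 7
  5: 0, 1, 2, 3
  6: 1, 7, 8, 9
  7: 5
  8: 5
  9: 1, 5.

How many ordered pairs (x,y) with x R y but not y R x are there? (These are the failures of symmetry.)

17

Enumerating: (0,9), (2,1), (2,9), (3,6), (4,2), (4,7), (5,0), (5,1), (5,2), (6,1), (6,7), (6,8), (6,9), (7,5), (8,5), (9,1), (9,5).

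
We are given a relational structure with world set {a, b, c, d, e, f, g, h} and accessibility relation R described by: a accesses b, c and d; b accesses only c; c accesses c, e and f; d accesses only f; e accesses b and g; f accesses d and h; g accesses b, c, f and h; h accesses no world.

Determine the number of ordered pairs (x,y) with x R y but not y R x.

13

Enumerating: (a,b), (a,c), (a,d), (b,c), (c,e), (c,f), (e,b), (e,g), (f,h), (g,b), (g,c), (g,f), (g,h).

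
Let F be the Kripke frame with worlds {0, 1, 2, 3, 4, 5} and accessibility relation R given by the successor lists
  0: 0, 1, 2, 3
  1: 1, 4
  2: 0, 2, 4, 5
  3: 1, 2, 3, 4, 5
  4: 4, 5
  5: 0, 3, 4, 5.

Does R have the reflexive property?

Reflexive: yes — every world is R-related to itself.

Yes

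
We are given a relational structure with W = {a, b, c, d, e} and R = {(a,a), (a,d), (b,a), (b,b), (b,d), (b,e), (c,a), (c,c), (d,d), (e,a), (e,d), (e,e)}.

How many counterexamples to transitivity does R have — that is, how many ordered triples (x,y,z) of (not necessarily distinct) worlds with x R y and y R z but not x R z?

1

Enumerating: (c,a,d).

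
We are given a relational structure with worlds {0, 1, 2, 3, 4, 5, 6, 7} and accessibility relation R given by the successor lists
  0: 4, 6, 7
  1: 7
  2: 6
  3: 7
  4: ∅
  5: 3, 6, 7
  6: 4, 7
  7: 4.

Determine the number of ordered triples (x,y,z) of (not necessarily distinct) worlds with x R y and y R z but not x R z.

Enumerating: (1,7,4), (2,6,4), (2,6,7), (3,7,4), (5,6,4), (5,7,4).

6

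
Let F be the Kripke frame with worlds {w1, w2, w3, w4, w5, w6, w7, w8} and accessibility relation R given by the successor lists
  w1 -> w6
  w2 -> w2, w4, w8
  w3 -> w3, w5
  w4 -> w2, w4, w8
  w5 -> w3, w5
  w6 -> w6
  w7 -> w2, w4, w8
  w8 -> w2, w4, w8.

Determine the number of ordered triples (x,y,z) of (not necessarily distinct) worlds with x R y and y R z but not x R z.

R is transitive; there are no such tuples.

0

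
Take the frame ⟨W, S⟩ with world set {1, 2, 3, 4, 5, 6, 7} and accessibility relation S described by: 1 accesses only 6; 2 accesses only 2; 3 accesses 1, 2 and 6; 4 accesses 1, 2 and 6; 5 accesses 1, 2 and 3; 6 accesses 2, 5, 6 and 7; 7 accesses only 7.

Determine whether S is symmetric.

Symmetric: no — 1 S 6 but not 6 S 1.

No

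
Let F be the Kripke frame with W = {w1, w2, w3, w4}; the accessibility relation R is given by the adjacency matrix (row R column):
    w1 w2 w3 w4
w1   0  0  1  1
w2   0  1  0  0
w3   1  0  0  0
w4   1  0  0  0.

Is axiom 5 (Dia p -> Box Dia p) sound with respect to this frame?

Axiom 5 corresponds to the accessibility relation being Euclidean.
Euclidean: no — w1 R w3 and w1 R w4, but not w3 R w4.

No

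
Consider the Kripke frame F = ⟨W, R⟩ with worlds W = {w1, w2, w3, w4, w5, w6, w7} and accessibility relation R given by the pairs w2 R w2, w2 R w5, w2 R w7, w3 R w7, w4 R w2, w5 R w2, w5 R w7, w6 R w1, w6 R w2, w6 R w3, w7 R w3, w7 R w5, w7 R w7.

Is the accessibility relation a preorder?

No

Reflexive: no — w1 is not related to itself.
Transitive: no — w2 R w7 and w7 R w3, but not w2 R w3.
So R is not a preorder.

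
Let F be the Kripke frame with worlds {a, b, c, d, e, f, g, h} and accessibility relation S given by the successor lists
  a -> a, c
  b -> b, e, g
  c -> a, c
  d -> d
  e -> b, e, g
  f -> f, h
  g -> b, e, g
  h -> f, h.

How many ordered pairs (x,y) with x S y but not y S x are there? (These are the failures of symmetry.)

0

S is symmetric; there are no such tuples.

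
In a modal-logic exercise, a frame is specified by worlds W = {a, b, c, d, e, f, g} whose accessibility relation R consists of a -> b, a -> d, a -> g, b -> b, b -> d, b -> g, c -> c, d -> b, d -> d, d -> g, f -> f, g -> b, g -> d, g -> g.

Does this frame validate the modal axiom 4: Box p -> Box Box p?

Yes

The schema 4 characterises exactly the transitive frames.
Transitive: yes — every two-step R-path is closed by a direct edge.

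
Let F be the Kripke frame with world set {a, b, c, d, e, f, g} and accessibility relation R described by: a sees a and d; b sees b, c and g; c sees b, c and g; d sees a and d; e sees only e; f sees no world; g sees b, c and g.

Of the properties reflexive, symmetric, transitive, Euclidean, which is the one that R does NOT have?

reflexive

Reflexive: no — f is not related to itself.
Symmetric: yes — every pair in R has its reverse in R.
Transitive: yes — every two-step R-path is closed by a direct edge.
Euclidean: yes — any two successors of a common world are R-related.
Only reflexive fails.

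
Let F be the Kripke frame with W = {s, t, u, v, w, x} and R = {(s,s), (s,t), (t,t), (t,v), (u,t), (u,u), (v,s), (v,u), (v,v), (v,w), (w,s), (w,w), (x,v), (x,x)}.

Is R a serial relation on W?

Yes

Serial: yes — every world has a successor (e.g. s R s).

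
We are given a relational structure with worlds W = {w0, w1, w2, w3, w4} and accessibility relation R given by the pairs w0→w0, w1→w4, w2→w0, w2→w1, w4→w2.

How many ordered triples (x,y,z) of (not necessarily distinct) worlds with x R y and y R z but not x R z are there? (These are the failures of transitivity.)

Enumerating: (w1,w4,w2), (w2,w1,w4), (w4,w2,w0), (w4,w2,w1).

4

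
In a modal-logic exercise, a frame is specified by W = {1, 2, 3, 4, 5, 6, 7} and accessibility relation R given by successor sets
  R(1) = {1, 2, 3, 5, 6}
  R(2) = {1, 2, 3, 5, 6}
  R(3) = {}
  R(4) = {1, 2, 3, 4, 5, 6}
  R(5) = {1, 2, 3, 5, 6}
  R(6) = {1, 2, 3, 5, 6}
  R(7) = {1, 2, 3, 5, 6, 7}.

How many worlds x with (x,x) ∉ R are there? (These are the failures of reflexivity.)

1

Enumerating: 3.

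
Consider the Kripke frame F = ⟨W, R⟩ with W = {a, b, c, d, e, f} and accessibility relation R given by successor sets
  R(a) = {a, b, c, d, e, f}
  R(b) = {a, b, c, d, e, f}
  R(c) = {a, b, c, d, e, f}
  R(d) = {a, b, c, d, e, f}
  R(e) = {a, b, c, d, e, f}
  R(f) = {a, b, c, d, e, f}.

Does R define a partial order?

Reflexive: yes — every world is R-related to itself.
Transitive: yes — every two-step R-path is closed by a direct edge.
Antisymmetric: no — a R b and b R a with a ≠ b.
So R is not a partial order.

No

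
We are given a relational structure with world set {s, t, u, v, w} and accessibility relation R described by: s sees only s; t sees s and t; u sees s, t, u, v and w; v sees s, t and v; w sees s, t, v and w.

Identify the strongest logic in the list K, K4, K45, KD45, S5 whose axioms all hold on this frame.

Transitive (axiom 4): yes — every two-step R-path is closed by a direct edge.
Euclidean (axiom 5): no — u R s and u R t, but not s R t.
Serial (axiom D): yes — every world has a successor (e.g. s R s).
Reflexive (axiom T): yes — every world is R-related to itself.
So F validates K, K4; K45 would additionally require R to be Euclidean. The strongest is K4.

K4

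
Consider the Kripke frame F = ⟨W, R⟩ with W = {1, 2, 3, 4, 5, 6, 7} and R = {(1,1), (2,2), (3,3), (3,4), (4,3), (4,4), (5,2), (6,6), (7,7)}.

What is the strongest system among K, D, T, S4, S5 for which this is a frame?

D

Serial (axiom D): yes — every world has a successor (e.g. 1 R 1).
Reflexive (axiom T): no — 5 is not related to itself.
Transitive (axiom 4): yes — every two-step R-path is closed by a direct edge.
Euclidean (axiom 5): yes — any two successors of a common world are R-related.
So F validates K, D; T would additionally require R to be reflexive. The strongest is D.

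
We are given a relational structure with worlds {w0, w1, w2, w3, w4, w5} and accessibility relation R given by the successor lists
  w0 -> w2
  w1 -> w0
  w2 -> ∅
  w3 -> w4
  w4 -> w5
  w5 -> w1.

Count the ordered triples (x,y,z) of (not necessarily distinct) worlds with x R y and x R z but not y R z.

Enumerating: (w0,w2,w2), (w1,w0,w0), (w3,w4,w4), (w4,w5,w5), (w5,w1,w1).

5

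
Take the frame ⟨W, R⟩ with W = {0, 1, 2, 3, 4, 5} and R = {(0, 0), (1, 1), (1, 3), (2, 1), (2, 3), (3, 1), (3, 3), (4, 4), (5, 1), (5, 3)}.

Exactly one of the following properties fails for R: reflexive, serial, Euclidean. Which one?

Reflexive: no — 2 is not related to itself.
Serial: yes — every world has a successor (e.g. 0 R 0).
Euclidean: yes — any two successors of a common world are R-related.
Only reflexive fails.

reflexive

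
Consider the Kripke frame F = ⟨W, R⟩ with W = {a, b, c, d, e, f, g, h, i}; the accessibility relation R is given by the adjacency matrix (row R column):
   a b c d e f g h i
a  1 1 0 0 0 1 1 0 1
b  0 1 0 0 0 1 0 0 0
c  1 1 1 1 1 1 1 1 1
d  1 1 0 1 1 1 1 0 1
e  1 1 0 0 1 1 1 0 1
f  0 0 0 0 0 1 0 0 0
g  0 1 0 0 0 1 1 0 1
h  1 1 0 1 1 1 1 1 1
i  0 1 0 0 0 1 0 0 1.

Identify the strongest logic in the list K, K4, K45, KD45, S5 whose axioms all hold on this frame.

K4

Transitive (axiom 4): yes — every two-step R-path is closed by a direct edge.
Euclidean (axiom 5): no — a R b and a R g, but not b R g.
Serial (axiom D): yes — every world has a successor (e.g. a R a).
Reflexive (axiom T): yes — every world is R-related to itself.
So F validates K, K4; K45 would additionally require R to be Euclidean. The strongest is K4.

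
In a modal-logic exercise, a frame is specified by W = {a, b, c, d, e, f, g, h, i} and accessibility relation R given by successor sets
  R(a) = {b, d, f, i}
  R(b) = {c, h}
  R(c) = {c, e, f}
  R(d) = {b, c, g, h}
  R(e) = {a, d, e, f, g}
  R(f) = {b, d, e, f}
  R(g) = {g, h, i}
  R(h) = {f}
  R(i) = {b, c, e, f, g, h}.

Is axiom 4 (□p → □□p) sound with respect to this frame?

No

The schema 4 characterises exactly the transitive frames.
Transitive: no — a R b and b R c, but not a R c.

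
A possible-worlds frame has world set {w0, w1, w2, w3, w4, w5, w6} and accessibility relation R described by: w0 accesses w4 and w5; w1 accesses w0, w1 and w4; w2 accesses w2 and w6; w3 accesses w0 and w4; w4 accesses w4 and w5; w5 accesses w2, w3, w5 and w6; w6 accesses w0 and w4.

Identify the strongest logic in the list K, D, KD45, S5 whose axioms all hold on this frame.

Serial (axiom D): yes — every world has a successor (e.g. w0 R w4).
Euclidean (axiom 5): no — w0 R w5 and w0 R w4, but not w5 R w4.
Transitive (axiom 4): no — w0 R w5 and w5 R w2, but not w0 R w2.
Reflexive (axiom T): no — w0 is not related to itself.
So F validates K, D; KD45 would additionally require R to be Euclidean and transitive. The strongest is D.

D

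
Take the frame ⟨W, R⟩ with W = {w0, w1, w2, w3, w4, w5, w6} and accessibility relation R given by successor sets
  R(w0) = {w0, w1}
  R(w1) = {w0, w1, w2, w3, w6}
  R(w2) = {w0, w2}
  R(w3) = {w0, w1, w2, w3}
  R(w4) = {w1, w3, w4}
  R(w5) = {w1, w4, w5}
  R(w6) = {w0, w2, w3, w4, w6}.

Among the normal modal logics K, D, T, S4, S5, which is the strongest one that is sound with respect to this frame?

T

Serial (axiom D): yes — every world has a successor (e.g. w0 R w0).
Reflexive (axiom T): yes — every world is R-related to itself.
Transitive (axiom 4): no — w0 R w1 and w1 R w2, but not w0 R w2.
Euclidean (axiom 5): no — w1 R w0 and w1 R w2, but not w0 R w2.
So F validates K, D, T; S4 would additionally require R to be transitive. The strongest is T.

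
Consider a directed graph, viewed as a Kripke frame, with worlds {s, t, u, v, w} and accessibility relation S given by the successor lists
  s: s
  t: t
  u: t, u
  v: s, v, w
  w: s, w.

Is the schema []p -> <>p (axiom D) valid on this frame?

Yes

The schema D characterises exactly the serial frames.
Serial: yes — every world has a successor (e.g. s S s).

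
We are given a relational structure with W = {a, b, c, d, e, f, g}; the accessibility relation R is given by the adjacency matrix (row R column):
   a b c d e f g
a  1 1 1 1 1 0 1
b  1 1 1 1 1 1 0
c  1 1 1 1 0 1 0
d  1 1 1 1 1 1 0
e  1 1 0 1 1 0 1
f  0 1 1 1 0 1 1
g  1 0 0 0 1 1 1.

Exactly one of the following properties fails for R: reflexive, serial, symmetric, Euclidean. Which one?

Euclidean

Reflexive: yes — every world is R-related to itself.
Serial: yes — every world has a successor (e.g. a R a).
Symmetric: yes — every pair in R has its reverse in R.
Euclidean: no — a R b and a R g, but not b R g.
Only Euclidean fails.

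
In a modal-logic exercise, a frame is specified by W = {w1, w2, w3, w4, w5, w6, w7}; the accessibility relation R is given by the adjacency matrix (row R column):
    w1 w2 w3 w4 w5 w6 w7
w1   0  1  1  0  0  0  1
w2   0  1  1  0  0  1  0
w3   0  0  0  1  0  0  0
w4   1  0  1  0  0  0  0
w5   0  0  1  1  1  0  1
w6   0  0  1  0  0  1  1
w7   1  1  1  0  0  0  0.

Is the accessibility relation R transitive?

No

Transitive: no — w1 R w2 and w2 R w6, but not w1 R w6.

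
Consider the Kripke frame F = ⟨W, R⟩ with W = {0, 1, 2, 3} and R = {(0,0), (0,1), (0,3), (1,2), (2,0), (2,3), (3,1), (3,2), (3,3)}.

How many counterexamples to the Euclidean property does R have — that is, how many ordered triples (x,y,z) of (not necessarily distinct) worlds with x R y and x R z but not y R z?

Enumerating: (0,1,0), (0,1,1), (0,1,3), (0,3,0), (1,2,2), (2,3,0), (3,1,1), (3,1,3), (3,2,1), (3,2,2).

10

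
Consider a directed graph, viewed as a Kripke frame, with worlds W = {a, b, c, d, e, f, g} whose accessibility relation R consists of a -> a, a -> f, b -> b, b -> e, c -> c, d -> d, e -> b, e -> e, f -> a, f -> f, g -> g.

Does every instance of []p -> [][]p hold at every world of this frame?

The schema 4 characterises exactly the transitive frames.
Transitive: yes — every two-step R-path is closed by a direct edge.

Yes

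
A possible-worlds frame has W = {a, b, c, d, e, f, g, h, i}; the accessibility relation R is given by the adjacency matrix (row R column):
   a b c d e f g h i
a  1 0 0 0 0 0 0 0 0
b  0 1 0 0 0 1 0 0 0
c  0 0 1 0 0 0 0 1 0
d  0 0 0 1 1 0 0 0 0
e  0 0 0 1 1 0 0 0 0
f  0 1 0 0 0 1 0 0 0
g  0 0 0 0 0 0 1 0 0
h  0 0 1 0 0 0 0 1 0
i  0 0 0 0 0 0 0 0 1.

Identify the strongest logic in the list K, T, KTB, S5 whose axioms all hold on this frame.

Reflexive (axiom T): yes — every world is R-related to itself.
Symmetric (axiom B): yes — every pair in R has its reverse in R.
Euclidean (axiom 5): yes — any two successors of a common world are R-related.
So F validates K, T, KTB, S5. The strongest is S5.

S5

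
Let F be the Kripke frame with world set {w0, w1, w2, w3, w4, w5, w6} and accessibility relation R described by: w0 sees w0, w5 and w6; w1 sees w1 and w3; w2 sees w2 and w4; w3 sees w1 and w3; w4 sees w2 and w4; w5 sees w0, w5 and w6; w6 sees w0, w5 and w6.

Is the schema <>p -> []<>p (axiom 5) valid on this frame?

By correspondence theory, 5 is valid on a frame iff R is Euclidean.
Euclidean: yes — any two successors of a common world are R-related.

Yes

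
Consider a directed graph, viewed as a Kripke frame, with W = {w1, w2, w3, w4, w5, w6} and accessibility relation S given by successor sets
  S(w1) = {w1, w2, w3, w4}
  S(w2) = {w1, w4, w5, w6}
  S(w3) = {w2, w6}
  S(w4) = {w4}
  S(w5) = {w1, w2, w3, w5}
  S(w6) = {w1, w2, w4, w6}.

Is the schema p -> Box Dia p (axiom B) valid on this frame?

The schema B characterises exactly the symmetric frames.
Symmetric: no — w1 S w3 but not w3 S w1.

No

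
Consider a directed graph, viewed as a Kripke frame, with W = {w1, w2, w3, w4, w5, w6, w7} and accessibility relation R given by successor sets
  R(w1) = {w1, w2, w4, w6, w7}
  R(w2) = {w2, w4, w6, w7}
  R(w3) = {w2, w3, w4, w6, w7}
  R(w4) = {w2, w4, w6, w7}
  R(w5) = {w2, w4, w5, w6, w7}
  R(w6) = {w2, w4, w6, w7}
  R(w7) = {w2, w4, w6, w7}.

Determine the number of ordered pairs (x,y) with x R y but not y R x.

Enumerating: (w1,w2), (w1,w4), (w1,w6), (w1,w7), (w3,w2), (w3,w4), (w3,w6), (w3,w7), (w5,w2), (w5,w4), (w5,w6), (w5,w7).

12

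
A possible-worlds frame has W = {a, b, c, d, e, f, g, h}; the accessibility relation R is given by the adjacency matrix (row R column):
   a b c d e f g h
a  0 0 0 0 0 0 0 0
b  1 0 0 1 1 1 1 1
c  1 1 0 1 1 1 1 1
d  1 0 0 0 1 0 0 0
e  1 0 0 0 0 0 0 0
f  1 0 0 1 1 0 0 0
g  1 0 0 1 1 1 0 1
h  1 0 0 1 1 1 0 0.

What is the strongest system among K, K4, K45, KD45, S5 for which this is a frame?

K4

Transitive (axiom 4): yes — every two-step R-path is closed by a direct edge.
Euclidean (axiom 5): no — b R a and b R d, but not a R d.
Serial (axiom D): no — a has no R-successor.
Reflexive (axiom T): no — a is not related to itself.
So F validates K, K4; K45 would additionally require R to be Euclidean. The strongest is K4.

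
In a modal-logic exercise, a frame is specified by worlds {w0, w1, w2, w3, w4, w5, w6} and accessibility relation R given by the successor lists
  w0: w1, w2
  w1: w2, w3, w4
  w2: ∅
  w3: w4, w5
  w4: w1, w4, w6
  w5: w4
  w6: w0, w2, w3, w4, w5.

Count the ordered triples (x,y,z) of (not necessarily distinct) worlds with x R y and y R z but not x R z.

18

Enumerating: (w0,w1,w3), (w0,w1,w4), (w1,w3,w5), (w1,w4,w1), (w1,w4,w6), (w3,w4,w1), (w3,w4,w6), (w4,w1,w2), (w4,w1,w3), (w4,w6,w0), (w4,w6,w2), (w4,w6,w3), (w4,w6,w5), (w5,w4,w1), (w5,w4,w6), (w6,w0,w1), (w6,w4,w1), (w6,w4,w6).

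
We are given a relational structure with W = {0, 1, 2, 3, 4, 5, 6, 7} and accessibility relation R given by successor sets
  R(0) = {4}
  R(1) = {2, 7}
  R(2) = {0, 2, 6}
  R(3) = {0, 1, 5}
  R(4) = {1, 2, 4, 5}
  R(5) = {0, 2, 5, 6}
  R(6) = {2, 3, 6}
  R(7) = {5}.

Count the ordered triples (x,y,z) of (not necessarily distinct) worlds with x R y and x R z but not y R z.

33

Enumerating: (1,2,7), (1,7,2), (1,7,7), (2,0,0), (2,0,2), (2,0,6), (2,6,0), (3,0,0), (3,0,1), (3,0,5), (3,1,0), (3,1,1), … and 21 more.
Total: 33.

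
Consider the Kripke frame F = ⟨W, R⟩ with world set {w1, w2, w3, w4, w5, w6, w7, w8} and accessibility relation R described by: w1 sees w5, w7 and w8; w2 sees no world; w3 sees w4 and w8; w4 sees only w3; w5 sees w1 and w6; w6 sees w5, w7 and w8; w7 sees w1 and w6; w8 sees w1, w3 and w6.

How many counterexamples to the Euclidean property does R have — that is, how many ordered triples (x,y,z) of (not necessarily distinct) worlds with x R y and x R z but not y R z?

Enumerating: (w1,w5,w5), (w1,w5,w7), (w1,w5,w8), (w1,w7,w5), (w1,w7,w7), (w1,w7,w8), (w1,w8,w5), (w1,w8,w7), (w1,w8,w8), (w3,w4,w4), (w3,w4,w8), (w3,w8,w4), … and 28 more.
Total: 40.

40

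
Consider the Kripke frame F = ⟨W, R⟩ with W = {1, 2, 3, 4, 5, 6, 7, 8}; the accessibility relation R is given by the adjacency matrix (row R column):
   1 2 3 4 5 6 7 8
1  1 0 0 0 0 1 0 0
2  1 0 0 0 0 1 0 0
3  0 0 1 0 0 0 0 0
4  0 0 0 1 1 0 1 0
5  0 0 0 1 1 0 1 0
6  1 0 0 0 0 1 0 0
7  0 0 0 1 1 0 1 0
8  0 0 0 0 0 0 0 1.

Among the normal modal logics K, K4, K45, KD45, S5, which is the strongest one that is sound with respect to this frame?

KD45

Transitive (axiom 4): yes — every two-step R-path is closed by a direct edge.
Euclidean (axiom 5): yes — any two successors of a common world are R-related.
Serial (axiom D): yes — every world has a successor (e.g. 1 R 1).
Reflexive (axiom T): no — 2 is not related to itself.
So F validates K, K4, K45, KD45; S5 would additionally require R to be reflexive. The strongest is KD45.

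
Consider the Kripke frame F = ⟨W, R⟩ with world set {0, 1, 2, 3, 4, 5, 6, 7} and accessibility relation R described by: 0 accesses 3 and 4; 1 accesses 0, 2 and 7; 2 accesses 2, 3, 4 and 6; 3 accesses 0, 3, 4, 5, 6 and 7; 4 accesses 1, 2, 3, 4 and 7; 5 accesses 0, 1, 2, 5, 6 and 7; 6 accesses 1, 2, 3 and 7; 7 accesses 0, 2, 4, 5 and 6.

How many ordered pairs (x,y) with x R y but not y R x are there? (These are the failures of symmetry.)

Enumerating: (0,4), (1,0), (1,2), (1,7), (2,3), (3,5), (3,7), (4,1), (5,0), (5,1), (5,2), (5,6), (6,1), (7,0), (7,2).

15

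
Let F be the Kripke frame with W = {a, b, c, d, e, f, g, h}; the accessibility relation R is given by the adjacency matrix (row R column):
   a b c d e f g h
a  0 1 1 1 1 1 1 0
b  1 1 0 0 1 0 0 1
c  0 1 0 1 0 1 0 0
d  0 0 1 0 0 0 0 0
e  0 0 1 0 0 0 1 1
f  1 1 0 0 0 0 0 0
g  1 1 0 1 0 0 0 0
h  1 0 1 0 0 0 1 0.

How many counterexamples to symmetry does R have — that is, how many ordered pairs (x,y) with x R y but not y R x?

Enumerating: (a,c), (a,d), (a,e), (b,e), (b,h), (c,b), (c,f), (e,c), (e,g), (e,h), (f,b), (g,b), (g,d), (h,a), (h,c), (h,g).

16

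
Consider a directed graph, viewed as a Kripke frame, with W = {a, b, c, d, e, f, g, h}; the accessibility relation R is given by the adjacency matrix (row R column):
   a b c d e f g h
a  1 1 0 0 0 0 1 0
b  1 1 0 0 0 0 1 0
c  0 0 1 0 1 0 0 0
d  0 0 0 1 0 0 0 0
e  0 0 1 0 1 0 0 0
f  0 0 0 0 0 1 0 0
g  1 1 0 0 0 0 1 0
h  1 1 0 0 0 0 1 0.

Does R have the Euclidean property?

Yes

Euclidean: yes — any two successors of a common world are R-related.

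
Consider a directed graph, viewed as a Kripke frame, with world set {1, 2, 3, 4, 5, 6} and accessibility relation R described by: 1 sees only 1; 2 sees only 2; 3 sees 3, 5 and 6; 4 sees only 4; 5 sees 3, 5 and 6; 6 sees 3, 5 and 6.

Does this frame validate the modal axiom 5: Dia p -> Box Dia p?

Yes

Axiom 5 corresponds to the accessibility relation being Euclidean.
Euclidean: yes — any two successors of a common world are R-related.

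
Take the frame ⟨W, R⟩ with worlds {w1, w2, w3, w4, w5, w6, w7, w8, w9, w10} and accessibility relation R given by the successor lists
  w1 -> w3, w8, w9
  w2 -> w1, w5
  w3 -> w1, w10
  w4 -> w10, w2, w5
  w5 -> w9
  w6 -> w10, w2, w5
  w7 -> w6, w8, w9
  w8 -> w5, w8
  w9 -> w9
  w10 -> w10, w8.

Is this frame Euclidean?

No

Euclidean: no — w1 R w3 and w1 R w8, but not w3 R w8.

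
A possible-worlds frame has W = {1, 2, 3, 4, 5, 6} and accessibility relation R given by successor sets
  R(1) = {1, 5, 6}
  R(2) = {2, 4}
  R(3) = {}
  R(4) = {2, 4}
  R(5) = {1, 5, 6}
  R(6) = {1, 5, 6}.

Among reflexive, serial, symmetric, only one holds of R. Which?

symmetric

Reflexive: no — 3 is not related to itself.
Serial: no — 3 has no R-successor.
Symmetric: yes — every pair in R has its reverse in R.
Only symmetric holds.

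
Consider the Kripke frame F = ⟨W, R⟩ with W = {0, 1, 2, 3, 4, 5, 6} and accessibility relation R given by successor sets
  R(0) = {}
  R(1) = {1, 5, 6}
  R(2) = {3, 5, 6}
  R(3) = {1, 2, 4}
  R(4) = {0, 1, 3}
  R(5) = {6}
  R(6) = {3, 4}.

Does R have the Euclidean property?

Euclidean: no — 1 R 6 and 1 R 5, but not 6 R 5.

No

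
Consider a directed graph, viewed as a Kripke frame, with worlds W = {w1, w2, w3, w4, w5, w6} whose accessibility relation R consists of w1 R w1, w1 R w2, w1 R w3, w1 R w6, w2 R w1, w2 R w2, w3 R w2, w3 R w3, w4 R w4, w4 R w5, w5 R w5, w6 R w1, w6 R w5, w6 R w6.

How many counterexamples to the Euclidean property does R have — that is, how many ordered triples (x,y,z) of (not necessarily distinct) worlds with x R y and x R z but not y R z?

Enumerating: (w1,w2,w3), (w1,w2,w6), (w1,w3,w1), (w1,w3,w6), (w1,w6,w2), (w1,w6,w3), (w3,w2,w3), (w4,w5,w4), (w6,w1,w5), (w6,w5,w1), (w6,w5,w6).

11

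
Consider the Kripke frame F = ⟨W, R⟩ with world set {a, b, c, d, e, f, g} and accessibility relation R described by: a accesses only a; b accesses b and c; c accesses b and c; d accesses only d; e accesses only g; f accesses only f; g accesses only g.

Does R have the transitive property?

Transitive: yes — every two-step R-path is closed by a direct edge.

Yes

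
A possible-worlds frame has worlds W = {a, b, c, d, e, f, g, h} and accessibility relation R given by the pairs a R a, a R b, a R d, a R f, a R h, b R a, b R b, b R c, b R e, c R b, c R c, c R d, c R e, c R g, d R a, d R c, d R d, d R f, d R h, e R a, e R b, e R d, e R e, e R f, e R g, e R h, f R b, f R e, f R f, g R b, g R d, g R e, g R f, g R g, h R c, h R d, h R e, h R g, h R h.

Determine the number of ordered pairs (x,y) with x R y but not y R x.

Enumerating: (a,f), (a,h), (c,e), (c,g), (d,f), (e,a), (e,d), (f,b), (g,b), (g,d), (g,f), (h,c), (h,g).

13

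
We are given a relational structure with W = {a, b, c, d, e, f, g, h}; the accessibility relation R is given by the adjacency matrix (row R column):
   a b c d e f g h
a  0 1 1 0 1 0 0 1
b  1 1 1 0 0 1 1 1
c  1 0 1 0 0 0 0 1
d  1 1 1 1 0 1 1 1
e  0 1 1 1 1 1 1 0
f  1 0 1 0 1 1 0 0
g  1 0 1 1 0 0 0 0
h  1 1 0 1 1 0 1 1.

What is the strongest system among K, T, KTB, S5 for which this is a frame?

Reflexive (axiom T): no — a is not related to itself.
Symmetric (axiom B): no — a R e but not e R a.
Euclidean (axiom 5): no — a R b and a R e, but not b R e.
So F validates K; T would additionally require R to be reflexive. The strongest is K.

K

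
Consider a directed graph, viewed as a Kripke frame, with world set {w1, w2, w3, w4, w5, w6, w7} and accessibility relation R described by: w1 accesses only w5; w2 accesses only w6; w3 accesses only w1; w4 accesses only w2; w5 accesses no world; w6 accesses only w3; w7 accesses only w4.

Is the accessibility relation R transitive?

No

Transitive: no — w2 R w6 and w6 R w3, but not w2 R w3.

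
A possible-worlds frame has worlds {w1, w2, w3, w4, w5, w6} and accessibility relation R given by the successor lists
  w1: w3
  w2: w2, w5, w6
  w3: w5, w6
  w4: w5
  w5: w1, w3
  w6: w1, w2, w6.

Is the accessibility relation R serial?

Serial: yes — every world has a successor (e.g. w1 R w3).

Yes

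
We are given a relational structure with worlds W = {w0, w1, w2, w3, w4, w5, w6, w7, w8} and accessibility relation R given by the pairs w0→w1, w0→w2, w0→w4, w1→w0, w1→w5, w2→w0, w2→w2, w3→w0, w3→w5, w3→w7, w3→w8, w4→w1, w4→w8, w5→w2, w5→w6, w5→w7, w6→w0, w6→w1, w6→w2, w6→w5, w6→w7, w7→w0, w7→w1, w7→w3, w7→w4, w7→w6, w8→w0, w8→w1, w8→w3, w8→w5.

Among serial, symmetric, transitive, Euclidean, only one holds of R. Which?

serial

Serial: yes — every world has a successor (e.g. w0 R w1).
Symmetric: no — w0 R w4 but not w4 R w0.
Transitive: no — w0 R w1 and w1 R w5, but not w0 R w5.
Euclidean: no — w0 R w1 and w0 R w2, but not w1 R w2.
Only serial holds.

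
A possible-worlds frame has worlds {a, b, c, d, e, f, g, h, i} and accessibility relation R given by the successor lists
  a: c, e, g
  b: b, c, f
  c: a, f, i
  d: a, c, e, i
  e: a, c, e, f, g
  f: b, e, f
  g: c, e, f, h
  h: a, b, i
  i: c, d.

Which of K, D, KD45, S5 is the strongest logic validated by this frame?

Serial (axiom D): yes — every world has a successor (e.g. a R c).
Euclidean (axiom 5): no — a R c and a R e, but not c R e.
Transitive (axiom 4): no — a R c and c R f, but not a R f.
Reflexive (axiom T): no — a is not related to itself.
So F validates K, D; KD45 would additionally require R to be Euclidean and transitive. The strongest is D.

D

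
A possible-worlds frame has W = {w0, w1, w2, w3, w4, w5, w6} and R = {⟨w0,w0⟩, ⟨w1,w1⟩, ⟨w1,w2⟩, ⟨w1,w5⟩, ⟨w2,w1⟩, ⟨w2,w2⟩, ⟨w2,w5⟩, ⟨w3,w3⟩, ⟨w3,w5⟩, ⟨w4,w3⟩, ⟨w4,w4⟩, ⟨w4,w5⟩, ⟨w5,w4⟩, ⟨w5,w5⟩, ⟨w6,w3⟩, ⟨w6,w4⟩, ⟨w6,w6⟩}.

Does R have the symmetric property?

No

Symmetric: no — w1 R w5 but not w5 R w1.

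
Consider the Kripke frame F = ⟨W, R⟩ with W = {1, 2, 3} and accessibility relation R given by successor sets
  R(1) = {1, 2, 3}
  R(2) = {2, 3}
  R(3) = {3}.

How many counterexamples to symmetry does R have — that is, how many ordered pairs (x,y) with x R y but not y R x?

3

Enumerating: (1,2), (1,3), (2,3).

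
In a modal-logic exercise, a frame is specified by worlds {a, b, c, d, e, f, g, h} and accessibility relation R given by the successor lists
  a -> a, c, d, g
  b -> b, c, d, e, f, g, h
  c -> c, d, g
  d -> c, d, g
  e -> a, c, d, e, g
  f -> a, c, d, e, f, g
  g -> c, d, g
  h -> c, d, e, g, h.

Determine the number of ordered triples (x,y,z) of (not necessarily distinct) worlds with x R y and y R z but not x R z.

3

Enumerating: (b,e,a), (b,f,a), (h,e,a).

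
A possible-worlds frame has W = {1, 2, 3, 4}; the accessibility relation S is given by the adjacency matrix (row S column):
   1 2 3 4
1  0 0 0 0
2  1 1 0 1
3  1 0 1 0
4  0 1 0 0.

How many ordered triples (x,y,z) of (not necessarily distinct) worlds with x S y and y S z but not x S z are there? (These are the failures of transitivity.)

2

Enumerating: (4,2,1), (4,2,4).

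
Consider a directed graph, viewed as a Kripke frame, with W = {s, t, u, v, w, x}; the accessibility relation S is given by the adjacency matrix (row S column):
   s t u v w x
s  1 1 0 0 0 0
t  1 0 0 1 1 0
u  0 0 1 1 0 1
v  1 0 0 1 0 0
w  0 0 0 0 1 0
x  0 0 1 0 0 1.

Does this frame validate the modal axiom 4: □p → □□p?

Axiom 4 corresponds to the accessibility relation being transitive.
Transitive: no — s S t and t S v, but not s S v.

No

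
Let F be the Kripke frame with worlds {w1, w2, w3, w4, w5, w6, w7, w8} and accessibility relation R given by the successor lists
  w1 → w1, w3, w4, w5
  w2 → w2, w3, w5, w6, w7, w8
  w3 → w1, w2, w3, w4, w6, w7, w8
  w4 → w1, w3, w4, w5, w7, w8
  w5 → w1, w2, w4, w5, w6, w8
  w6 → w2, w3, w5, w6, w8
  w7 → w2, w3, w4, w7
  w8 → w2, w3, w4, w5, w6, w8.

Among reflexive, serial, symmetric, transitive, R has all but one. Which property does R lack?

Reflexive: yes — every world is R-related to itself.
Serial: yes — every world has a successor (e.g. w1 R w1).
Symmetric: yes — every pair in R has its reverse in R.
Transitive: no — w1 R w3 and w3 R w2, but not w1 R w2.
Only transitive fails.

transitive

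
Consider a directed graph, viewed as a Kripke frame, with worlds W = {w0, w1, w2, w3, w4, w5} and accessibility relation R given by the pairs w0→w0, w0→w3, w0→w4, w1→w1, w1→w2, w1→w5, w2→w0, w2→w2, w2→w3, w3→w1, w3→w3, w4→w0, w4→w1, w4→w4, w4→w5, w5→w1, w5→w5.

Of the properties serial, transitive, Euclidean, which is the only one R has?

serial

Serial: yes — every world has a successor (e.g. w0 R w0).
Transitive: no — w0 R w3 and w3 R w1, but not w0 R w1.
Euclidean: no — w0 R w3 and w0 R w4, but not w3 R w4.
Only serial holds.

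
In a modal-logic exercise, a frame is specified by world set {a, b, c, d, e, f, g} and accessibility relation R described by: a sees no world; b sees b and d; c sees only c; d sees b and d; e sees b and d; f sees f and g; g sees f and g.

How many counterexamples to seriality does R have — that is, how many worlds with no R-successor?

1

Enumerating: a.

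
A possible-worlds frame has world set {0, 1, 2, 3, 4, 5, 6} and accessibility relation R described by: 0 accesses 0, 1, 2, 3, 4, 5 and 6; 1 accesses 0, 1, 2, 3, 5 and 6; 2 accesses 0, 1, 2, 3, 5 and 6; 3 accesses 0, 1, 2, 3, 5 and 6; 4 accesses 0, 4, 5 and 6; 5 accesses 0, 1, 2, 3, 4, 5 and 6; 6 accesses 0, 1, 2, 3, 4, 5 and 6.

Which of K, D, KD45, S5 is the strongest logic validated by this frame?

Serial (axiom D): yes — every world has a successor (e.g. 0 R 0).
Euclidean (axiom 5): no — 0 R 1 and 0 R 4, but not 1 R 4.
Transitive (axiom 4): no — 1 R 0 and 0 R 4, but not 1 R 4.
Reflexive (axiom T): yes — every world is R-related to itself.
So F validates K, D; KD45 would additionally require R to be Euclidean and transitive. The strongest is D.

D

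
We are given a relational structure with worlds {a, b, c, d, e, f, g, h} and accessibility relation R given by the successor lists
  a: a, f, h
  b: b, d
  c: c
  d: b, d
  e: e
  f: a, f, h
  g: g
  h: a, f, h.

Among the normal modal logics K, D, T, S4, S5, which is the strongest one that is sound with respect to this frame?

S5

Serial (axiom D): yes — every world has a successor (e.g. a R a).
Reflexive (axiom T): yes — every world is R-related to itself.
Transitive (axiom 4): yes — every two-step R-path is closed by a direct edge.
Euclidean (axiom 5): yes — any two successors of a common world are R-related.
So F validates K, D, T, S4, S5. The strongest is S5.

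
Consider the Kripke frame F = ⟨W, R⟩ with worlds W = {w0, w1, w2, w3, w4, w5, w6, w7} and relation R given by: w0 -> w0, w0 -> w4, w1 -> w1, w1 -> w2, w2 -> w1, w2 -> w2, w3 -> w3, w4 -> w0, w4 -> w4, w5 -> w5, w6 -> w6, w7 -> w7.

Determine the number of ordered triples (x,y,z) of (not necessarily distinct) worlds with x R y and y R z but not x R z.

0

R is transitive; there are no such tuples.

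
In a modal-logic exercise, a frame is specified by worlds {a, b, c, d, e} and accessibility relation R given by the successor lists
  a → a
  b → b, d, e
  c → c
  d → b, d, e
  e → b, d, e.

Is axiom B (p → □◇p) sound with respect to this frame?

Axiom B corresponds to the accessibility relation being symmetric.
Symmetric: yes — every pair in R has its reverse in R.

Yes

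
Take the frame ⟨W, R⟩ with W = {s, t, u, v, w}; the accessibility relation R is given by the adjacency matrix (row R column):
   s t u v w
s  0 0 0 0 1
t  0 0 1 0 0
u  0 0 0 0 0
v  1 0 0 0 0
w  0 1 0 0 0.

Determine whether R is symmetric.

No

Symmetric: no — s R w but not w R s.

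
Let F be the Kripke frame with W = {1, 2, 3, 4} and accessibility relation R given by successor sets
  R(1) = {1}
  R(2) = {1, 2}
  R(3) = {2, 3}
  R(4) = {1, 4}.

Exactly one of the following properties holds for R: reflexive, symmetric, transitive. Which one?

reflexive

Reflexive: yes — every world is R-related to itself.
Symmetric: no — 2 R 1 but not 1 R 2.
Transitive: no — 3 R 2 and 2 R 1, but not 3 R 1.
Only reflexive holds.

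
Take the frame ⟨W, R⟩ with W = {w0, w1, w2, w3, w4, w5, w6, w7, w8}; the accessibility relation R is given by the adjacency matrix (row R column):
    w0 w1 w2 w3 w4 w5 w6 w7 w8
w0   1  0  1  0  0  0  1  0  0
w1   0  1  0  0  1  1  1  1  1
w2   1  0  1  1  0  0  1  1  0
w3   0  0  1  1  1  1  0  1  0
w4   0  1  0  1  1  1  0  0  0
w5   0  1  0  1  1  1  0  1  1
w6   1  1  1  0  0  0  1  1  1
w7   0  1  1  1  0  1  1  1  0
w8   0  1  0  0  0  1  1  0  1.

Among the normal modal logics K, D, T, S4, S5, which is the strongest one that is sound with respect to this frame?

T

Serial (axiom D): yes — every world has a successor (e.g. w0 R w0).
Reflexive (axiom T): yes — every world is R-related to itself.
Transitive (axiom 4): no — w0 R w2 and w2 R w3, but not w0 R w3.
Euclidean (axiom 5): no — w1 R w4 and w1 R w6, but not w4 R w6.
So F validates K, D, T; S4 would additionally require R to be transitive. The strongest is T.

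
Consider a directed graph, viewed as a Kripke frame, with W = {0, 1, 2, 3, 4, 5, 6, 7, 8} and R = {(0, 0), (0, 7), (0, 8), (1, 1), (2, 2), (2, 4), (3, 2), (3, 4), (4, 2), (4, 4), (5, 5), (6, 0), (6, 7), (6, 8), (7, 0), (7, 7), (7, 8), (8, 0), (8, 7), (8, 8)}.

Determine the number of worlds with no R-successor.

0

R is serial; there are no such worlds.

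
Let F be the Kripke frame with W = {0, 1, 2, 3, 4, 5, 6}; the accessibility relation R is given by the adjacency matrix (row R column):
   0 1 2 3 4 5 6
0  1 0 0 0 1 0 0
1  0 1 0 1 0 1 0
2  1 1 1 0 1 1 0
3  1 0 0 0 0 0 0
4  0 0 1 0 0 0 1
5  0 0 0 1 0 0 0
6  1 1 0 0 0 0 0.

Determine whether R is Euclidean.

Euclidean: no — 1 R 3 and 1 R 5, but not 3 R 5.

No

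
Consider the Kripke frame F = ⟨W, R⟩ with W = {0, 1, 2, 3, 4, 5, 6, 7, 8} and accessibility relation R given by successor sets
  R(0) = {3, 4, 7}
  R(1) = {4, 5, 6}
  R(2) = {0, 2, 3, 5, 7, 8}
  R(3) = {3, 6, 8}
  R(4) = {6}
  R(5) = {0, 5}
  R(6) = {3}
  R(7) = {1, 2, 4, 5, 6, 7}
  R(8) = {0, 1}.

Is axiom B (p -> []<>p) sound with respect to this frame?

No

The schema B characterises exactly the symmetric frames.
Symmetric: no — 0 R 3 but not 3 R 0.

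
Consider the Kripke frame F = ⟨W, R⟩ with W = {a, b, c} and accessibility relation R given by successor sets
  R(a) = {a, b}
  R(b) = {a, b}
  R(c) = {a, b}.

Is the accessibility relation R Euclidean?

Euclidean: yes — any two successors of a common world are R-related.

Yes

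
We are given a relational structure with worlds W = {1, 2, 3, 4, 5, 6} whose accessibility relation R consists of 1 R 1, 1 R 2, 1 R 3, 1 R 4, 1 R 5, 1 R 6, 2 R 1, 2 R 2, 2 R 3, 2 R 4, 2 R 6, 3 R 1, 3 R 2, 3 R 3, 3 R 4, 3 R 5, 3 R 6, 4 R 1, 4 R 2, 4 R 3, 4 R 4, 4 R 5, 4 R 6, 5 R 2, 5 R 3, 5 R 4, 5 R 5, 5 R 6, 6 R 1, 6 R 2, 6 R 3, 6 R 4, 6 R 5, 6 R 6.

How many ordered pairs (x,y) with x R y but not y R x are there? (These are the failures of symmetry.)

2

Enumerating: (1,5), (5,2).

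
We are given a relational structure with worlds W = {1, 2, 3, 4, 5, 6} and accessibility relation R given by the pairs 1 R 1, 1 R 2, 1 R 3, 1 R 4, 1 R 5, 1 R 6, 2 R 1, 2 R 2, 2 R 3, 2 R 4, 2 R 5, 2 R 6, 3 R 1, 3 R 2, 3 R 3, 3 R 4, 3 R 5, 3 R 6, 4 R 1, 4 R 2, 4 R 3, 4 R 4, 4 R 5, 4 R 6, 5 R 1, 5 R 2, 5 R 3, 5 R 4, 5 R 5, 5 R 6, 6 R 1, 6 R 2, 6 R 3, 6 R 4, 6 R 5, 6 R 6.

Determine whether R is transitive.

Yes

Transitive: yes — every two-step R-path is closed by a direct edge.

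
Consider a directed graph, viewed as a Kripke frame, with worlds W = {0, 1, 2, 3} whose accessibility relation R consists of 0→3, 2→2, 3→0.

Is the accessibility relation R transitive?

Transitive: no — 0 R 3 and 3 R 0, but not 0 R 0.

No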